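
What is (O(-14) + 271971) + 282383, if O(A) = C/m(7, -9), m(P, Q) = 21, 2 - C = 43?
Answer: 11641393/21 ≈ 5.5435e+5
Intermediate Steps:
C = -41 (C = 2 - 1*43 = 2 - 43 = -41)
O(A) = -41/21
(O(-14) + 271971) + 282383 = (-41/21 + 271971) + 282383 = 5711350/21 + 282383 = 11641393/21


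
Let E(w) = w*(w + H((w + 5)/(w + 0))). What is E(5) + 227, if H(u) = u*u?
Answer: 272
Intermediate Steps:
H(u) = u**2
E(w) = w*(w + (5 + w)**2/w**2) (E(w) = w*(w + ((w + 5)/(w + 0))**2) = w*(w + ((5 + w)/w)**2) = w*(w + (5 + w)**2/w**2))
E(5) + 227 = (5**3 + (5 + 5)**2)/5 + 227 = (125 + 10**2)/5 + 227 = (125 + 100)/5 + 227 = (1/5)*225 + 227 = 45 + 227 = 272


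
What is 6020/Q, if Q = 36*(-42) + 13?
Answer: -6020/1499 ≈ -4.0160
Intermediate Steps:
Q = -1499 (Q = -1512 + 13 = -1499)
6020/Q = 6020/(-1499) = 6020*(-1/1499) = -6020/1499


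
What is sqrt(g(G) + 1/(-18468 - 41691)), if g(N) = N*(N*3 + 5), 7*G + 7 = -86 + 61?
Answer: sqrt(7064490560721)/421113 ≈ 6.3116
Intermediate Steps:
G = -32/7 (G = -1 + (-86 + 61)/7 = -1 + (1/7)*(-25) = -1 - 25/7 = -32/7 ≈ -4.5714)
g(N) = N*(5 + 3*N) (g(N) = N*(3*N + 5) = N*(5 + 3*N))
sqrt(g(G) + 1/(-18468 - 41691)) = sqrt(-32*(5 + 3*(-32/7))/7 + 1/(-18468 - 41691)) = sqrt(-32*(5 - 96/7)/7 + 1/(-60159)) = sqrt(-32/7*(-61/7) - 1/60159) = sqrt(1952/49 - 1/60159) = sqrt(117430319/2947791) = sqrt(7064490560721)/421113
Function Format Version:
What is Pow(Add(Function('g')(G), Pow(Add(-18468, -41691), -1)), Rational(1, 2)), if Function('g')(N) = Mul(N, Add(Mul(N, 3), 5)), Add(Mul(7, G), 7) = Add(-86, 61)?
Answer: Mul(Rational(1, 421113), Pow(7064490560721, Rational(1, 2))) ≈ 6.3116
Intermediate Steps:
G = Rational(-32, 7) (G = Add(-1, Mul(Rational(1, 7), Add(-86, 61))) = Add(-1, Mul(Rational(1, 7), -25)) = Add(-1, Rational(-25, 7)) = Rational(-32, 7) ≈ -4.5714)
Function('g')(N) = Mul(N, Add(5, Mul(3, N))) (Function('g')(N) = Mul(N, Add(Mul(3, N), 5)) = Mul(N, Add(5, Mul(3, N))))
Pow(Add(Function('g')(G), Pow(Add(-18468, -41691), -1)), Rational(1, 2)) = Pow(Add(Mul(Rational(-32, 7), Add(5, Mul(3, Rational(-32, 7)))), Pow(Add(-18468, -41691), -1)), Rational(1, 2)) = Pow(Add(Mul(Rational(-32, 7), Add(5, Rational(-96, 7))), Pow(-60159, -1)), Rational(1, 2)) = Pow(Add(Mul(Rational(-32, 7), Rational(-61, 7)), Rational(-1, 60159)), Rational(1, 2)) = Pow(Add(Rational(1952, 49), Rational(-1, 60159)), Rational(1, 2)) = Pow(Rational(117430319, 2947791), Rational(1, 2)) = Mul(Rational(1, 421113), Pow(7064490560721, Rational(1, 2)))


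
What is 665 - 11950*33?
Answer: -393685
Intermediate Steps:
665 - 11950*33 = 665 - 1195*330 = 665 - 394350 = -393685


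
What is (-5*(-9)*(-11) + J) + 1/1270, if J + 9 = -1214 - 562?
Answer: -2895599/1270 ≈ -2280.0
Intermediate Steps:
J = -1785 (J = -9 + (-1214 - 562) = -9 - 1776 = -1785)
(-5*(-9)*(-11) + J) + 1/1270 = (-5*(-9)*(-11) - 1785) + 1/1270 = (45*(-11) - 1785) + 1/1270 = (-495 - 1785) + 1/1270 = -2280 + 1/1270 = -2895599/1270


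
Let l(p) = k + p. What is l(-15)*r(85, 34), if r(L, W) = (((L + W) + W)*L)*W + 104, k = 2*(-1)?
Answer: -7518658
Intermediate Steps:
k = -2
r(L, W) = 104 + L*W*(L + 2*W) (r(L, W) = ((L + 2*W)*L)*W + 104 = (L*(L + 2*W))*W + 104 = L*W*(L + 2*W) + 104 = 104 + L*W*(L + 2*W))
l(p) = -2 + p
l(-15)*r(85, 34) = (-2 - 15)*(104 + 34*85**2 + 2*85*34**2) = -17*(104 + 34*7225 + 2*85*1156) = -17*(104 + 245650 + 196520) = -17*442274 = -7518658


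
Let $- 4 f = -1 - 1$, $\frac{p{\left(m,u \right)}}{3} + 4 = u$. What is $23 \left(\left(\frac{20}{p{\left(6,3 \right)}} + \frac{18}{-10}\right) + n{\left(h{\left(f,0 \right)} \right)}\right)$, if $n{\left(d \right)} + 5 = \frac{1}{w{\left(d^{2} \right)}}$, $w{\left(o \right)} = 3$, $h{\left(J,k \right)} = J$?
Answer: $- \frac{4531}{15} \approx -302.07$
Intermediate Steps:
$p{\left(m,u \right)} = -12 + 3 u$
$f = \frac{1}{2}$ ($f = - \frac{-1 - 1}{4} = \left(- \frac{1}{4}\right) \left(-2\right) = \frac{1}{2} \approx 0.5$)
$n{\left(d \right)} = - \frac{14}{3}$ ($n{\left(d \right)} = -5 + \frac{1}{3} = - \frac{14}{3}$)
$23 \left(\left(\frac{20}{p{\left(6,3 \right)}} + \frac{18}{-10}\right) + n{\left(h{\left(f,0 \right)} \right)}\right) = 23 \left(\left(\frac{20}{-12 + 3 \cdot 3} + \frac{18}{-10}\right) - \frac{14}{3}\right) = 23 \left(\left(\frac{20}{-12 + 9} + 18 \left(- \frac{1}{10}\right)\right) - \frac{14}{3}\right) = 23 \left(\left(\frac{20}{-3} - \frac{9}{5}\right) - \frac{14}{3}\right) = 23 \left(\left(20 \left(- \frac{1}{3}\right) - \frac{9}{5}\right) - \frac{14}{3}\right) = 23 \left(\left(- \frac{20}{3} - \frac{9}{5}\right) - \frac{14}{3}\right) = 23 \left(- \frac{127}{15} - \frac{14}{3}\right) = 23 \left(- \frac{197}{15}\right) = - \frac{4531}{15}$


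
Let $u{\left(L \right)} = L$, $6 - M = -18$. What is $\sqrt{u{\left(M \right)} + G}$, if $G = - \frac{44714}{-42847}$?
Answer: $\frac{\sqrt{45976630574}}{42847} \approx 5.0044$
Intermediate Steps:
$M = 24$ ($M = 6 - -18 = 6 + 18 = 24$)
$G = \frac{44714}{42847}$ ($G = \left(-44714\right) \left(- \frac{1}{42847}\right) = \frac{44714}{42847} \approx 1.0436$)
$\sqrt{u{\left(M \right)} + G} = \sqrt{24 + \frac{44714}{42847}} = \sqrt{\frac{1073042}{42847}} = \frac{\sqrt{45976630574}}{42847}$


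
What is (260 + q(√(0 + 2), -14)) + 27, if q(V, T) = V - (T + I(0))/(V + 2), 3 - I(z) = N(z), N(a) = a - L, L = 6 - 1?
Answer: 293 - 2*√2 ≈ 290.17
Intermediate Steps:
L = 5
N(a) = -5 + a (N(a) = a - 1*5 = a - 5 = -5 + a)
I(z) = 8 - z (I(z) = 3 - (-5 + z) = 3 + (5 - z) = 8 - z)
q(V, T) = V - (8 + T)/(2 + V) (q(V, T) = V - (T + (8 - 1*0))/(V + 2) = V - (T + (8 + 0))/(2 + V) = V - (T + 8)/(2 + V) = V - (8 + T)/(2 + V))
(260 + q(√(0 + 2), -14)) + 27 = (260 + (-8 + (√(0 + 2))² - 1*(-14) + 2*√(0 + 2))/(2 + √(0 + 2))) + 27 = (260 + (-8 + (√2)² + 14 + 2*√2)/(2 + √2)) + 27 = (260 + (-8 + 2 + 14 + 2*√2)/(2 + √2)) + 27 = (260 + (8 + 2*√2)/(2 + √2)) + 27 = 287 + (8 + 2*√2)/(2 + √2)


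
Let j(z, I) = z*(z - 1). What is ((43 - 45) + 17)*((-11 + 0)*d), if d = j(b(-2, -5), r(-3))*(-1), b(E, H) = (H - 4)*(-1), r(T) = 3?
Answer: 11880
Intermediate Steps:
b(E, H) = 4 - H (b(E, H) = (-4 + H)*(-1) = 4 - H)
j(z, I) = z*(-1 + z)
d = -72 (d = ((4 - 1*(-5))*(-1 + (4 - 1*(-5))))*(-1) = ((4 + 5)*(-1 + (4 + 5)))*(-1) = (9*(-1 + 9))*(-1) = (9*8)*(-1) = 72*(-1) = -72)
((43 - 45) + 17)*((-11 + 0)*d) = ((43 - 45) + 17)*((-11 + 0)*(-72)) = (-2 + 17)*(-11*(-72)) = 15*792 = 11880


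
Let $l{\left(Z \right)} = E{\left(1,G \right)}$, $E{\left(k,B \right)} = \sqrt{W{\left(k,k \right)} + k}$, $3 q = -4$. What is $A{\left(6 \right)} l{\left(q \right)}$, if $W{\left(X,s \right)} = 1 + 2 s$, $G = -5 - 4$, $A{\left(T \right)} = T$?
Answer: $12$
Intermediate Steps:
$G = -9$ ($G = -5 - 4 = -9$)
$q = - \frac{4}{3}$ ($q = \frac{1}{3} \left(-4\right) = - \frac{4}{3} \approx -1.3333$)
$E{\left(k,B \right)} = \sqrt{1 + 3 k}$ ($E{\left(k,B \right)} = \sqrt{\left(1 + 2 k\right) + k} = \sqrt{1 + 3 k}$)
$l{\left(Z \right)} = 2$ ($l{\left(Z \right)} = \sqrt{1 + 3 \cdot 1} = \sqrt{1 + 3} = \sqrt{4} = 2$)
$A{\left(6 \right)} l{\left(q \right)} = 6 \cdot 2 = 12$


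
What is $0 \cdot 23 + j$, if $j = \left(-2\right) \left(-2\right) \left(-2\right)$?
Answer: $-8$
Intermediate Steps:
$j = -8$ ($j = 4 \left(-2\right) = -8$)
$0 \cdot 23 + j = 0 \cdot 23 - 8 = 0 - 8 = -8$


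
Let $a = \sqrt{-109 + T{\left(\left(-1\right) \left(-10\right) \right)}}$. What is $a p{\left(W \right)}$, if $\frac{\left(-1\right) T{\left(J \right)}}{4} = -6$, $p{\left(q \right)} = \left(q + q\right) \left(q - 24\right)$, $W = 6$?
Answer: $- 216 i \sqrt{85} \approx - 1991.4 i$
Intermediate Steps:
$p{\left(q \right)} = 2 q \left(-24 + q\right)$
$T{\left(J \right)} = 24$ ($T{\left(J \right)} = \left(-4\right) \left(-6\right) = 24$)
$a = i \sqrt{85}$ ($a = \sqrt{-109 + 24} = \sqrt{-85} = i \sqrt{85} \approx 9.2195 i$)
$a p{\left(W \right)} = i \sqrt{85} \cdot 2 \cdot 6 \left(-24 + 6\right) = i \sqrt{85} \cdot 2 \cdot 6 \left(-18\right) = i \sqrt{85} \left(-216\right) = - 216 i \sqrt{85}$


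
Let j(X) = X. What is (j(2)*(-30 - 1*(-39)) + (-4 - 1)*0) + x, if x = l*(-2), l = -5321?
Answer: 10660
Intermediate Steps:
x = 10642 (x = -5321*(-2) = 10642)
(j(2)*(-30 - 1*(-39)) + (-4 - 1)*0) + x = (2*(-30 - 1*(-39)) + (-4 - 1)*0) + 10642 = (2*(-30 + 39) - 5*0) + 10642 = (2*9 + 0) + 10642 = (18 + 0) + 10642 = 18 + 10642 = 10660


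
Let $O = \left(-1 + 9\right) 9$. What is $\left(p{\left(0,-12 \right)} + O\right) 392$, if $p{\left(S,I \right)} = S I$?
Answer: $28224$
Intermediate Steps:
$O = 72$ ($O = 8 \cdot 9 = 72$)
$p{\left(S,I \right)} = I S$
$\left(p{\left(0,-12 \right)} + O\right) 392 = \left(\left(-12\right) 0 + 72\right) 392 = \left(0 + 72\right) 392 = 72 \cdot 392 = 28224$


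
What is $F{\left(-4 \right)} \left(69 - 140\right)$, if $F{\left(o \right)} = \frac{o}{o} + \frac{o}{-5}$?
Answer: $- \frac{639}{5} \approx -127.8$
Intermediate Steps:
$F{\left(o \right)} = 1 - \frac{o}{5}$ ($F{\left(o \right)} = 1 + o \left(- \frac{1}{5}\right) = 1 - \frac{o}{5}$)
$F{\left(-4 \right)} \left(69 - 140\right) = \left(1 - - \frac{4}{5}\right) \left(69 - 140\right) = \left(1 + \frac{4}{5}\right) \left(-71\right) = \frac{9}{5} \left(-71\right) = - \frac{639}{5}$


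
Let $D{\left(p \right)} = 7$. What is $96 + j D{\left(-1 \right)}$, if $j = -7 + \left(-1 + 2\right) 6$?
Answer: $89$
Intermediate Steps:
$j = -1$ ($j = -7 + 1 \cdot 6 = -7 + 6 = -1$)
$96 + j D{\left(-1 \right)} = 96 - 7 = 89$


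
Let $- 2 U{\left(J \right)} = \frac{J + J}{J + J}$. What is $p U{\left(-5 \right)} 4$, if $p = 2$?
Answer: $-4$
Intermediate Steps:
$U{\left(J \right)} = - \frac{1}{2}$ ($U{\left(J \right)} = - \frac{\left(J + J\right) \frac{1}{J + J}}{2} = - \frac{2 J \frac{1}{2 J}}{2} = \left(- \frac{1}{2}\right) 1 = - \frac{1}{2}$)
$p U{\left(-5 \right)} 4 = 2 \left(- \frac{1}{2}\right) 4 = \left(-1\right) 4 = -4$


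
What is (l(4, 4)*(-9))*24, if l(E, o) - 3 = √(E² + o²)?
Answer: -648 - 864*√2 ≈ -1869.9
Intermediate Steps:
l(E, o) = 3 + √(E² + o²)
(l(4, 4)*(-9))*24 = ((3 + √(4² + 4²))*(-9))*24 = ((3 + √(16 + 16))*(-9))*24 = ((3 + √32)*(-9))*24 = ((3 + 4*√2)*(-9))*24 = (-27 - 36*√2)*24 = -648 - 864*√2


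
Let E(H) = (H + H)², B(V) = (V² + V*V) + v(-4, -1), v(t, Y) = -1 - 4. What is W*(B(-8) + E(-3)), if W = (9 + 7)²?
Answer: 40704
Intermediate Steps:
v(t, Y) = -5
B(V) = -5 + 2*V² (B(V) = (V² + V*V) - 5 = (V² + V²) - 5 = 2*V² - 5 = -5 + 2*V²)
W = 256 (W = 16² = 256)
E(H) = 4*H² (E(H) = (2*H)² = 4*H²)
W*(B(-8) + E(-3)) = 256*((-5 + 2*(-8)²) + 4*(-3)²) = 256*((-5 + 2*64) + 4*9) = 256*((-5 + 128) + 36) = 256*(123 + 36) = 256*159 = 40704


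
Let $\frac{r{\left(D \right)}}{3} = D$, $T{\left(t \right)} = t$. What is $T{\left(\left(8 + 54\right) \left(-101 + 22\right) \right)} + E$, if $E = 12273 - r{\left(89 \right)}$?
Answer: $7108$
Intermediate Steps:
$r{\left(D \right)} = 3 D$
$E = 12006$ ($E = 12273 - 3 \cdot 89 = 12273 - 267 = 12006$)
$T{\left(\left(8 + 54\right) \left(-101 + 22\right) \right)} + E = \left(8 + 54\right) \left(-101 + 22\right) + 12006 = 62 \left(-79\right) + 12006 = -4898 + 12006 = 7108$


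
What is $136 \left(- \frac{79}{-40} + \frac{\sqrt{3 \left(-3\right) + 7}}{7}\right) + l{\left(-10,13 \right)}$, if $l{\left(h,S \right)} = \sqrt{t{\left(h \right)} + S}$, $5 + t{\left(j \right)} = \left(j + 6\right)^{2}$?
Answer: $\frac{1343}{5} + 2 \sqrt{6} + \frac{136 i \sqrt{2}}{7} \approx 273.5 + 27.476 i$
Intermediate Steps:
$t{\left(j \right)} = -5 + \left(6 + j\right)^{2}$ ($t{\left(j \right)} = -5 + \left(j + 6\right)^{2} = -5 + \left(6 + j\right)^{2}$)
$l{\left(h,S \right)} = \sqrt{-5 + S + \left(6 + h\right)^{2}}$ ($l{\left(h,S \right)} = \sqrt{\left(-5 + \left(6 + h\right)^{2}\right) + S} = \sqrt{-5 + S + \left(6 + h\right)^{2}}$)
$136 \left(- \frac{79}{-40} + \frac{\sqrt{3 \left(-3\right) + 7}}{7}\right) + l{\left(-10,13 \right)} = 136 \left(- \frac{79}{-40} + \frac{\sqrt{3 \left(-3\right) + 7}}{7}\right) + \sqrt{-5 + 13 + \left(6 - 10\right)^{2}} = 136 \left(\left(-79\right) \left(- \frac{1}{40}\right) + \sqrt{-9 + 7} \cdot \frac{1}{7}\right) + \sqrt{-5 + 13 + \left(-4\right)^{2}} = 136 \left(\frac{79}{40} + \sqrt{-2} \cdot \frac{1}{7}\right) + \sqrt{-5 + 13 + 16} = 136 \left(\frac{79}{40} + i \sqrt{2} \cdot \frac{1}{7}\right) + \sqrt{24} = 136 \left(\frac{79}{40} + \frac{i \sqrt{2}}{7}\right) + 2 \sqrt{6} = \left(\frac{1343}{5} + \frac{136 i \sqrt{2}}{7}\right) + 2 \sqrt{6} = \frac{1343}{5} + 2 \sqrt{6} + \frac{136 i \sqrt{2}}{7}$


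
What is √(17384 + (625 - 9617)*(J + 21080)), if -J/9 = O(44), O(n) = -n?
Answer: 2*I*√48273702 ≈ 13896.0*I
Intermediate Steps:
J = 396 (J = -(-9)*44 = -9*(-44) = 396)
√(17384 + (625 - 9617)*(J + 21080)) = √(17384 + (625 - 9617)*(396 + 21080)) = √(17384 - 8992*21476) = √(17384 - 193112192) = √(-193094808) = 2*I*√48273702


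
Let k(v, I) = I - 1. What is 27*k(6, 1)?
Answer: 0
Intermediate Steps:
k(v, I) = -1 + I
27*k(6, 1) = 27*(-1 + 1) = 27*0 = 0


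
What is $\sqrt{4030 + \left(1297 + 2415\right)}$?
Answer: $7 \sqrt{158} \approx 87.989$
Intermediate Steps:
$\sqrt{4030 + \left(1297 + 2415\right)} = \sqrt{4030 + 3712} = \sqrt{7742} = 7 \sqrt{158}$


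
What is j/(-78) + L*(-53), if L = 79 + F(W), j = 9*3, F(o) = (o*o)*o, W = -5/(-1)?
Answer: -281121/26 ≈ -10812.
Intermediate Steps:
W = 5 (W = -5*(-1) = 5)
F(o) = o**3 (F(o) = o**2*o = o**3)
j = 27
L = 204 (L = 79 + 5**3 = 79 + 125 = 204)
j/(-78) + L*(-53) = 27/(-78) + 204*(-53) = 27*(-1/78) - 10812 = -9/26 - 10812 = -281121/26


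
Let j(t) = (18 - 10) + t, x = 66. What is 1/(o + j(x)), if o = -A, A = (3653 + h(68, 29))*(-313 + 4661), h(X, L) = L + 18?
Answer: -1/16087526 ≈ -6.2160e-8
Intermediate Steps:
h(X, L) = 18 + L
A = 16087600 (A = (3653 + (18 + 29))*(-313 + 4661) = (3653 + 47)*4348 = 3700*4348 = 16087600)
j(t) = 8 + t
o = -16087600 (o = -1*16087600 = -16087600)
1/(o + j(x)) = 1/(-16087600 + (8 + 66)) = 1/(-16087600 + 74) = 1/(-16087526) = -1/16087526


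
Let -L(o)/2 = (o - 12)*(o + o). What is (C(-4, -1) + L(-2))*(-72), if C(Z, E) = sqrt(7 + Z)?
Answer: 8064 - 72*sqrt(3) ≈ 7939.3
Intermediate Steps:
L(o) = -4*o*(-12 + o) (L(o) = -2*(o - 12)*(o + o) = -2*(-12 + o)*2*o = -4*o*(-12 + o))
(C(-4, -1) + L(-2))*(-72) = (sqrt(7 - 4) + 4*(-2)*(12 - 1*(-2)))*(-72) = (sqrt(3) + 4*(-2)*(12 + 2))*(-72) = (sqrt(3) + 4*(-2)*14)*(-72) = (sqrt(3) - 112)*(-72) = (-112 + sqrt(3))*(-72) = 8064 - 72*sqrt(3)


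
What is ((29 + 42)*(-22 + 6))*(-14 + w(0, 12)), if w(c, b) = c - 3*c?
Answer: 15904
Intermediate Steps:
w(c, b) = -2*c
((29 + 42)*(-22 + 6))*(-14 + w(0, 12)) = ((29 + 42)*(-22 + 6))*(-14 - 2*0) = (71*(-16))*(-14 + 0) = -1136*(-14) = 15904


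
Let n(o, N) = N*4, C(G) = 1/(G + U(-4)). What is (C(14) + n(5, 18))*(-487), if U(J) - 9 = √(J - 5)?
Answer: -18875633/538 + 1461*I/538 ≈ -35085.0 + 2.7156*I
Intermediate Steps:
U(J) = 9 + √(-5 + J) (U(J) = 9 + √(J - 5) = 9 + √(-5 + J))
C(G) = 1/(9 + G + 3*I) (C(G) = 1/(G + (9 + √(-5 - 4))) = 1/(G + (9 + √(-9))) = 1/(G + (9 + 3*I)) = 1/(9 + G + 3*I))
n(o, N) = 4*N
(C(14) + n(5, 18))*(-487) = (1/(9 + 14 + 3*I) + 4*18)*(-487) = (1/(23 + 3*I) + 72)*(-487) = ((23 - 3*I)/538 + 72)*(-487) = (72 + (23 - 3*I)/538)*(-487) = -35064 - 487*(23 - 3*I)/538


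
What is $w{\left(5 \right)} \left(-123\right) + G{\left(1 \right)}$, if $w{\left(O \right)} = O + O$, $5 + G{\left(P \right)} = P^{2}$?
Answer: $-1234$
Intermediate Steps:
$G{\left(P \right)} = -5 + P^{2}$
$w{\left(O \right)} = 2 O$
$w{\left(5 \right)} \left(-123\right) + G{\left(1 \right)} = 2 \cdot 5 \left(-123\right) - \left(5 - 1^{2}\right) = 10 \left(-123\right) + \left(-5 + 1\right) = -1230 - 4 = -1234$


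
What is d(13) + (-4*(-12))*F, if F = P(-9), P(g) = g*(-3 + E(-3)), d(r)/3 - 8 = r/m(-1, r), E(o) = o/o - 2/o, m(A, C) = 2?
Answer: 1239/2 ≈ 619.50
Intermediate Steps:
E(o) = 1 - 2/o
d(r) = 24 + 3*r/2 (d(r) = 24 + 3*(r/2) = 24 + 3*r/2)
P(g) = -4*g/3 (P(g) = g*(-3 + (-2 - 3)/(-3)) = g*(-3 - ⅓*(-5)) = g*(-3 + 5/3) = g*(-4/3) = -4*g/3)
F = 12 (F = -4/3*(-9) = 12)
d(13) + (-4*(-12))*F = (24 + (3/2)*13) - 4*(-12)*12 = (24 + 39/2) + 48*12 = 87/2 + 576 = 1239/2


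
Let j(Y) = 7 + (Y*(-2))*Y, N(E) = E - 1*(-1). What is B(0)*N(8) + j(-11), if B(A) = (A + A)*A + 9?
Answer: -154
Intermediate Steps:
N(E) = 1 + E (N(E) = E + 1 = 1 + E)
j(Y) = 7 - 2*Y² (j(Y) = 7 + (-2*Y)*Y = 7 - 2*Y²)
B(A) = 9 + 2*A² (B(A) = (2*A)*A + 9 = 2*A² + 9 = 9 + 2*A²)
B(0)*N(8) + j(-11) = (9 + 2*0²)*(1 + 8) + (7 - 2*(-11)²) = (9 + 2*0)*9 + (7 - 2*121) = (9 + 0)*9 + (7 - 242) = 9*9 - 235 = 81 - 235 = -154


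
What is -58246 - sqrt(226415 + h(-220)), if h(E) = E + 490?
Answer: -58246 - sqrt(226685) ≈ -58722.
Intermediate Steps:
h(E) = 490 + E
-58246 - sqrt(226415 + h(-220)) = -58246 - sqrt(226415 + (490 - 220)) = -58246 - sqrt(226415 + 270) = -58246 - sqrt(226685)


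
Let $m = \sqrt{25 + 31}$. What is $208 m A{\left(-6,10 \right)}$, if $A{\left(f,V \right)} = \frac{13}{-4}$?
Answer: $- 1352 \sqrt{14} \approx -5058.7$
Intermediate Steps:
$A{\left(f,V \right)} = - \frac{13}{4}$ ($A{\left(f,V \right)} = 13 \left(- \frac{1}{4}\right) = - \frac{13}{4}$)
$m = 2 \sqrt{14}$ ($m = \sqrt{56} = 2 \sqrt{14} \approx 7.4833$)
$208 m A{\left(-6,10 \right)} = 208 \cdot 2 \sqrt{14} \left(- \frac{13}{4}\right) = 416 \sqrt{14} \left(- \frac{13}{4}\right) = - 1352 \sqrt{14}$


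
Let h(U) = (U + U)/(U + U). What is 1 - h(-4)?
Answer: 0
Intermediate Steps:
h(U) = 1 (h(U) = (2*U)/((2*U)) = (2*U)*(1/(2*U)) = 1)
1 - h(-4) = 1 - 1*1 = 1 - 1 = 0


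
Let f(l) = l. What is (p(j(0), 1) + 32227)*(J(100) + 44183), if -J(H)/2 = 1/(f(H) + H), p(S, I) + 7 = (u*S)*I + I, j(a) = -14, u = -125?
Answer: 150094035329/100 ≈ 1.5009e+9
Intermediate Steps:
p(S, I) = -7 + I - 125*I*S (p(S, I) = -7 + ((-125*S)*I + I) = -7 + (-125*I*S + I) = -7 + (I - 125*I*S) = -7 + I - 125*I*S)
J(H) = -1/H (J(H) = -2/(H + H) = -2*1/(2*H) = -1/H)
(p(j(0), 1) + 32227)*(J(100) + 44183) = ((-7 + 1 - 125*1*(-14)) + 32227)*(-1/100 + 44183) = ((-7 + 1 + 1750) + 32227)*(-1*1/100 + 44183) = (1744 + 32227)*(-1/100 + 44183) = 33971*(4418299/100) = 150094035329/100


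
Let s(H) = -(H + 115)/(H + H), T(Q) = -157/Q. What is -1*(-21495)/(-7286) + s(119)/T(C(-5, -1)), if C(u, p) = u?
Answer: -405853395/136124338 ≈ -2.9815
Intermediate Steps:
s(H) = -(115 + H)/(2*H)
-1*(-21495)/(-7286) + s(119)/T(C(-5, -1)) = -1*(-21495)/(-7286) + ((½)*(-115 - 1*119)/119)/((-157/(-5))) = 21495*(-1/7286) + ((½)*(1/119)*(-115 - 119))/((-157*(-⅕))) = -21495/7286 + ((½)*(1/119)*(-234))/(157/5) = -21495/7286 - 117/119*5/157 = -21495/7286 - 585/18683 = -405853395/136124338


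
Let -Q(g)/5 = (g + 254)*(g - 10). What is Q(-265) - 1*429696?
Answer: -444821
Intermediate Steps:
Q(g) = -5*(-10 + g)*(254 + g) (Q(g) = -5*(g + 254)*(g - 10) = -5*(254 + g)*(-10 + g) = -5*(-10 + g)*(254 + g))
Q(-265) - 1*429696 = (12700 - 1220*(-265) - 5*(-265)²) - 1*429696 = (12700 + 323300 - 5*70225) - 429696 = (12700 + 323300 - 351125) - 429696 = -15125 - 429696 = -444821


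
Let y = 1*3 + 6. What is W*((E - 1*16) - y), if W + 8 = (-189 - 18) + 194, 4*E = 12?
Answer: 462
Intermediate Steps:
E = 3 (E = (¼)*12 = 3)
y = 9 (y = 3 + 6 = 9)
W = -21 (W = -8 + ((-189 - 18) + 194) = -8 + (-207 + 194) = -8 - 13 = -21)
W*((E - 1*16) - y) = -21*((3 - 1*16) - 1*9) = -21*((3 - 16) - 9) = -21*(-13 - 9) = -21*(-22) = 462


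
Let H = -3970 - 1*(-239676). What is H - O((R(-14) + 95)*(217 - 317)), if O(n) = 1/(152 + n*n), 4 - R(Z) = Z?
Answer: 30097334967311/127690152 ≈ 2.3571e+5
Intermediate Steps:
R(Z) = 4 - Z
O(n) = 1/(152 + n²)
H = 235706 (H = -3970 + 239676 = 235706)
H - O((R(-14) + 95)*(217 - 317)) = 235706 - 1/(152 + (((4 - 1*(-14)) + 95)*(217 - 317))²) = 235706 - 1/(152 + (((4 + 14) + 95)*(-100))²) = 235706 - 1/(152 + ((18 + 95)*(-100))²) = 235706 - 1/(152 + (113*(-100))²) = 235706 - 1/(152 + (-11300)²) = 235706 - 1/(152 + 127690000) = 235706 - 1/127690152 = 30097334967311/127690152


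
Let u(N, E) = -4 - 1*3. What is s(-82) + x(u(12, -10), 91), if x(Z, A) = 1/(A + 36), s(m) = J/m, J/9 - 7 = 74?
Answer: -92501/10414 ≈ -8.8824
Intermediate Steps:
u(N, E) = -7 (u(N, E) = -4 - 3 = -7)
J = 729 (J = 63 + 9*74 = 63 + 666 = 729)
s(m) = 729/m
x(Z, A) = 1/(36 + A)
s(-82) + x(u(12, -10), 91) = 729/(-82) + 1/(36 + 91) = 729*(-1/82) + 1/127 = -729/82 + 1/127 = -92501/10414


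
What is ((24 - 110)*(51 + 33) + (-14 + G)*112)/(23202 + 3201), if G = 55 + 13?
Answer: -392/8801 ≈ -0.044540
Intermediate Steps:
G = 68
((24 - 110)*(51 + 33) + (-14 + G)*112)/(23202 + 3201) = ((24 - 110)*(51 + 33) + (-14 + 68)*112)/(23202 + 3201) = (-86*84 + 54*112)/26403 = (-7224 + 6048)*(1/26403) = -1176*1/26403 = -392/8801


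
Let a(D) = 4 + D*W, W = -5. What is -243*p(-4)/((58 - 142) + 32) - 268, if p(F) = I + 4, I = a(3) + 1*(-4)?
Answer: -16609/52 ≈ -319.40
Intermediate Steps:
a(D) = 4 - 5*D (a(D) = 4 + D*(-5) = 4 - 5*D)
I = -15 (I = (4 - 5*3) + 1*(-4) = (4 - 15) - 4 = -11 - 4 = -15)
p(F) = -11 (p(F) = -15 + 4 = -11)
-243*p(-4)/((58 - 142) + 32) - 268 = -(-2673)/((58 - 142) + 32) - 268 = -(-2673)/(-84 + 32) - 268 = -(-2673)/(-52) - 268 = -(-2673)*(-1)/52 - 268 = -243*11/52 - 268 = -2673/52 - 268 = -16609/52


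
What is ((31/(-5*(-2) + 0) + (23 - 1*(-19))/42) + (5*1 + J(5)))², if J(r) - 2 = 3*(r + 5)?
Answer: 168921/100 ≈ 1689.2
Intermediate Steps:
J(r) = 17 + 3*r (J(r) = 2 + 3*(r + 5) = 2 + 3*(5 + r) = 2 + (15 + 3*r) = 17 + 3*r)
((31/(-5*(-2) + 0) + (23 - 1*(-19))/42) + (5*1 + J(5)))² = ((31/(-5*(-2) + 0) + (23 - 1*(-19))/42) + (5*1 + (17 + 3*5)))² = ((31/(10 + 0) + (23 + 19)*(1/42)) + (5 + (17 + 15)))² = ((31/10 + 42*(1/42)) + (5 + 32))² = ((31*(⅒) + 1) + 37)² = ((31/10 + 1) + 37)² = (41/10 + 37)² = (411/10)² = 168921/100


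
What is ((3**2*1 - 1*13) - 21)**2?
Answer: 625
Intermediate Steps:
((3**2*1 - 1*13) - 21)**2 = ((9*1 - 13) - 21)**2 = ((9 - 13) - 21)**2 = (-4 - 21)**2 = (-25)**2 = 625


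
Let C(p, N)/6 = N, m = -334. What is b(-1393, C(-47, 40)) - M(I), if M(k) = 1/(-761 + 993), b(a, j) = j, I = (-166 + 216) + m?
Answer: 55679/232 ≈ 240.00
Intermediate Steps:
C(p, N) = 6*N
I = -284 (I = (-166 + 216) - 334 = 50 - 334 = -284)
M(k) = 1/232
b(-1393, C(-47, 40)) - M(I) = 6*40 - 1*1/232 = 240 - 1/232 = 55679/232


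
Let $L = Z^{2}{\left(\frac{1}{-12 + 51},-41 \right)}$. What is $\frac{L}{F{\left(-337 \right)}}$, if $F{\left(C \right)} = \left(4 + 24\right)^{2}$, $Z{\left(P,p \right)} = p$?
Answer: $\frac{1681}{784} \approx 2.1441$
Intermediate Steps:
$F{\left(C \right)} = 784$ ($F{\left(C \right)} = 28^{2} = 784$)
$L = 1681$ ($L = \left(-41\right)^{2} = 1681$)
$\frac{L}{F{\left(-337 \right)}} = \frac{1681}{784}$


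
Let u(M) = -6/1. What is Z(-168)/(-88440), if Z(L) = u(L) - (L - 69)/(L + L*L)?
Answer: 56033/827090880 ≈ 6.7747e-5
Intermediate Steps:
u(M) = -6 (u(M) = -6*1 = -6)
Z(L) = -6 - (-69 + L)/(L + L**2) (Z(L) = -6 - (L - 69)/(L + L*L) = -6 - (-69 + L)/(L + L**2))
Z(-168)/(-88440) = ((69 - 7*(-168) - 6*(-168)**2)/((-168)*(1 - 168)))/(-88440) = -1/168*(69 + 1176 - 6*28224)/(-167)*(-1/88440) = -1/168*(-1/167)*(69 + 1176 - 169344)*(-1/88440) = -1/168*(-1/167)*(-168099)*(-1/88440) = -56033/9352*(-1/88440) = 56033/827090880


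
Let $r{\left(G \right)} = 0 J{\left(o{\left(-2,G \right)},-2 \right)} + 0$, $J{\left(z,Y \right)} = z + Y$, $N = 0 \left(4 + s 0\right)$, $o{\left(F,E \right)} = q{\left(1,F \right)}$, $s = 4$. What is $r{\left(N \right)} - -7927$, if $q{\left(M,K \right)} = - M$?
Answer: $7927$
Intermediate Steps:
$o{\left(F,E \right)} = -1$ ($o{\left(F,E \right)} = \left(-1\right) 1 = -1$)
$N = 0$ ($N = 0 \left(4 + 4 \cdot 0\right) = 0 \left(4 + 0\right) = 0 \cdot 4 = 0$)
$J{\left(z,Y \right)} = Y + z$
$r{\left(G \right)} = 0$ ($r{\left(G \right)} = 0 \left(-2 - 1\right) + 0 = 0 \left(-3\right) + 0 = 0 + 0 = 0$)
$r{\left(N \right)} - -7927 = 0 - -7927 = 0 + 7927 = 7927$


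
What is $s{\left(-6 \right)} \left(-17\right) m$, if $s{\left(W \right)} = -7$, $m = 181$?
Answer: $21539$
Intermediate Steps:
$s{\left(-6 \right)} \left(-17\right) m = \left(-7\right) \left(-17\right) 181 = 119 \cdot 181 = 21539$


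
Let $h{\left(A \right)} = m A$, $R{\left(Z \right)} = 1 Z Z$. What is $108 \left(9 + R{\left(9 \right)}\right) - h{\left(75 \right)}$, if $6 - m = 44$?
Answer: $12570$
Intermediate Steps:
$m = -38$ ($m = 6 - 44 = -38$)
$R{\left(Z \right)} = Z^{2}$ ($R{\left(Z \right)} = Z Z = Z^{2}$)
$h{\left(A \right)} = - 38 A$
$108 \left(9 + R{\left(9 \right)}\right) - h{\left(75 \right)} = 108 \left(9 + 9^{2}\right) - \left(-38\right) 75 = 108 \left(9 + 81\right) - -2850 = 108 \cdot 90 + 2850 = 9720 + 2850 = 12570$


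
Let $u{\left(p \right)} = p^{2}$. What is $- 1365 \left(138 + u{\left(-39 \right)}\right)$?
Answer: $-2264535$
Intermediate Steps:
$- 1365 \left(138 + u{\left(-39 \right)}\right) = - 1365 \left(138 + \left(-39\right)^{2}\right) = - 1365 \left(138 + 1521\right) = \left(-1365\right) 1659 = -2264535$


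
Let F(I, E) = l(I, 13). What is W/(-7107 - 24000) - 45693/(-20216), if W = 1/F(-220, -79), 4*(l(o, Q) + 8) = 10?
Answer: 15635134093/6917450232 ≈ 2.2602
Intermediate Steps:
l(o, Q) = -11/2 (l(o, Q) = -8 + (¼)*10 = -8 + 5/2 = -11/2)
F(I, E) = -11/2
W = -2/11 (W = 1/(-11/2) = -2/11 ≈ -0.18182)
W/(-7107 - 24000) - 45693/(-20216) = -2/(11*(-7107 - 24000)) - 45693/(-20216) = -2/11/(-31107) - 45693*(-1/20216) = -2/11*(-1/31107) + 45693/20216 = 2/342177 + 45693/20216 = 15635134093/6917450232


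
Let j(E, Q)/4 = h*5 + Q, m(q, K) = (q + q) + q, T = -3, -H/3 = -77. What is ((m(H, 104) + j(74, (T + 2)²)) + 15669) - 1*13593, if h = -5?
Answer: 2673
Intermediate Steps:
H = 231 (H = -3*(-77) = 231)
m(q, K) = 3*q (m(q, K) = 2*q + q = 3*q)
j(E, Q) = -100 + 4*Q (j(E, Q) = 4*(-5*5 + Q) = 4*(-25 + Q) = -100 + 4*Q)
((m(H, 104) + j(74, (T + 2)²)) + 15669) - 1*13593 = ((3*231 + (-100 + 4*(-3 + 2)²)) + 15669) - 1*13593 = ((693 + (-100 + 4*(-1)²)) + 15669) - 13593 = ((693 + (-100 + 4*1)) + 15669) - 13593 = ((693 + (-100 + 4)) + 15669) - 13593 = ((693 - 96) + 15669) - 13593 = (597 + 15669) - 13593 = 16266 - 13593 = 2673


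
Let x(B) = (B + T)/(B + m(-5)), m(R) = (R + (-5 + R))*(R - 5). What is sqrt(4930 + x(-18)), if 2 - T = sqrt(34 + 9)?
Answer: sqrt(21474552 - 33*sqrt(43))/66 ≈ 70.213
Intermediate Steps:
m(R) = (-5 + R)*(-5 + 2*R) (m(R) = (-5 + 2*R)*(-5 + R) = (-5 + R)*(-5 + 2*R))
T = 2 - sqrt(43) (T = 2 - sqrt(34 + 9) = 2 - sqrt(43) ≈ -4.5574)
x(B) = (2 + B - sqrt(43))/(150 + B) (x(B) = (B + (2 - sqrt(43)))/(B + (25 - 15*(-5) + 2*(-5)**2)) = (2 + B - sqrt(43))/(B + (25 + 75 + 2*25)) = (2 + B - sqrt(43))/(B + (25 + 75 + 50)) = (2 + B - sqrt(43))/(B + 150) = (2 + B - sqrt(43))/(150 + B))
sqrt(4930 + x(-18)) = sqrt(4930 + (2 - 18 - sqrt(43))/(150 - 18)) = sqrt(4930 + (-16 - sqrt(43))/132) = sqrt(4930 + (-4/33 - sqrt(43)/132)) = sqrt(162686/33 - sqrt(43)/132)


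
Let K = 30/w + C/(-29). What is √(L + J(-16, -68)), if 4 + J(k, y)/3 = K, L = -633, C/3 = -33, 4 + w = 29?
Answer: I*√13270110/145 ≈ 25.123*I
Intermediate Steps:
w = 25 (w = -4 + 29 = 25)
C = -99 (C = 3*(-33) = -99)
K = 669/145 (K = 30/25 - 99/(-29) = 30*(1/25) - 99*(-1/29) = 6/5 + 99/29 = 669/145 ≈ 4.6138)
J(k, y) = 267/145 (J(k, y) = -12 + 3*(669/145) = -12 + 2007/145 = 267/145)
√(L + J(-16, -68)) = √(-633 + 267/145) = √(-91518/145) = I*√13270110/145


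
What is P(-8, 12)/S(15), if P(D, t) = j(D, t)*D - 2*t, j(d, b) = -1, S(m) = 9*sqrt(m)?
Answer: -16*sqrt(15)/135 ≈ -0.45902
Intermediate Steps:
P(D, t) = -D - 2*t
P(-8, 12)/S(15) = (-1*(-8) - 2*12)/((9*sqrt(15))) = (8 - 24)*(sqrt(15)/135) = -16*sqrt(15)/135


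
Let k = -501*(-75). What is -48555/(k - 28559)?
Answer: -48555/9016 ≈ -5.3854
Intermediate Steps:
k = 37575
-48555/(k - 28559) = -48555/(37575 - 28559) = -48555/9016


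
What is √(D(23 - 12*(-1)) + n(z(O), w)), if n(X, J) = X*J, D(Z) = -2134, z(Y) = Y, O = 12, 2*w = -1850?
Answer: I*√13234 ≈ 115.04*I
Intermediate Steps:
w = -925 (w = (½)*(-1850) = -925)
n(X, J) = J*X
√(D(23 - 12*(-1)) + n(z(O), w)) = √(-2134 - 925*12) = √(-2134 - 11100) = √(-13234) = I*√13234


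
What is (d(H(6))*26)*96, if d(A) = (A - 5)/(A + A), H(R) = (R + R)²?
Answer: 3614/3 ≈ 1204.7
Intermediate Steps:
H(R) = 4*R² (H(R) = (2*R)² = 4*R²)
d(A) = (-5 + A)/(2*A) (d(A) = (-5 + A)/((2*A)) = (-5 + A)*(1/(2*A)) = (-5 + A)/(2*A))
(d(H(6))*26)*96 = (((-5 + 4*6²)/(2*((4*6²))))*26)*96 = (((-5 + 4*36)/(2*((4*36))))*26)*96 = (((½)*(-5 + 144)/144)*26)*96 = (((½)*(1/144)*139)*26)*96 = ((139/288)*26)*96 = (1807/144)*96 = 3614/3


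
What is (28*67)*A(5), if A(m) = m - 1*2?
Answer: 5628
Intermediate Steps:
A(m) = -2 + m (A(m) = m - 2 = -2 + m)
(28*67)*A(5) = (28*67)*(-2 + 5) = 1876*3 = 5628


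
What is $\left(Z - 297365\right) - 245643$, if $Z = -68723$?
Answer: $-611731$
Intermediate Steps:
$\left(Z - 297365\right) - 245643 = \left(-68723 - 297365\right) - 245643 = -366088 - 245643 = -611731$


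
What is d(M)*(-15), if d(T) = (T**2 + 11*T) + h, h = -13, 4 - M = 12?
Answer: 555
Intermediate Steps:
M = -8 (M = 4 - 1*12 = 4 - 12 = -8)
d(T) = -13 + T**2 + 11*T (d(T) = (T**2 + 11*T) - 13 = -13 + T**2 + 11*T)
d(M)*(-15) = (-13 + (-8)**2 + 11*(-8))*(-15) = (-13 + 64 - 88)*(-15) = -37*(-15) = 555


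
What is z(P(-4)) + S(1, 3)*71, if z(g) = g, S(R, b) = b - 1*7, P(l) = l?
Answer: -288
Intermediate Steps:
S(R, b) = -7 + b (S(R, b) = b - 7 = -7 + b)
z(P(-4)) + S(1, 3)*71 = -4 + (-7 + 3)*71 = -4 - 4*71 = -4 - 284 = -288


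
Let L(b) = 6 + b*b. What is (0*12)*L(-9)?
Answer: 0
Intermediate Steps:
L(b) = 6 + b²
(0*12)*L(-9) = (0*12)*(6 + (-9)²) = 0*(6 + 81) = 0*87 = 0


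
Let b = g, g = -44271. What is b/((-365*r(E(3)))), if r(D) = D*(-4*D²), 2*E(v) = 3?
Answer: -9838/1095 ≈ -8.9845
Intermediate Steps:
E(v) = 3/2 (E(v) = (½)*3 = 3/2)
r(D) = -4*D³
b = -44271
b/((-365*r(E(3)))) = -44271/((-(-1460)*(3/2)³)) = -44271/((-(-1460)*27/8)) = -44271/((-365*(-27/2))) = -44271/9855/2 = -44271*2/9855 = -9838/1095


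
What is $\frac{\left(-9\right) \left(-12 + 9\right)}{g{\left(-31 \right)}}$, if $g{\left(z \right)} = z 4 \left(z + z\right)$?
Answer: $\frac{27}{7688} \approx 0.003512$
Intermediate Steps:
$g{\left(z \right)} = 8 z^{2}$ ($g{\left(z \right)} = 4 z 2 z = 8 z^{2}$)
$\frac{\left(-9\right) \left(-12 + 9\right)}{g{\left(-31 \right)}} = \frac{\left(-9\right) \left(-12 + 9\right)}{8 \left(-31\right)^{2}} = \frac{\left(-9\right) \left(-3\right)}{8 \cdot 961} = \frac{27}{7688}$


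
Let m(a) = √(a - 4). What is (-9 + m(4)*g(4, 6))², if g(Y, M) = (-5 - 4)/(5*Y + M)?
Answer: 81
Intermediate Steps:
m(a) = √(-4 + a)
g(Y, M) = -9/(M + 5*Y)
(-9 + m(4)*g(4, 6))² = (-9 + √(-4 + 4)*(-9/(6 + 5*4)))² = (-9 + √0*(-9/(6 + 20)))² = (-9 + 0*(-9/26))² = (-9 + 0)² = (-9)² = 81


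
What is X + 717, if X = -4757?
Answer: -4040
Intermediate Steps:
X + 717 = -4757 + 717 = -4040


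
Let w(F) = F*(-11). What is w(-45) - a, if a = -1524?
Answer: 2019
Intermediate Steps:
w(F) = -11*F
w(-45) - a = -11*(-45) - 1*(-1524) = 495 + 1524 = 2019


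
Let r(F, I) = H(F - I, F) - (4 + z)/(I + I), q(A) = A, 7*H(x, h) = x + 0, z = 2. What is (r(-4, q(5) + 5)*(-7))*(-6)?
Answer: -483/5 ≈ -96.600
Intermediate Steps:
H(x, h) = x/7 (H(x, h) = (x + 0)/7 = x/7)
r(F, I) = -3/I - I/7 + F/7 (r(F, I) = (F - I)/7 - (4 + 2)/(I + I) = (-I/7 + F/7) - 6/(2*I) = (-I/7 + F/7) - 6*1/(2*I) = (-I/7 + F/7) - 3/I = -3/I - I/7 + F/7)
(r(-4, q(5) + 5)*(-7))*(-6) = (((-21 + (5 + 5)*(-4 - (5 + 5)))/(7*(5 + 5)))*(-7))*(-6) = (((⅐)*(-21 + 10*(-4 - 1*10))/10)*(-7))*(-6) = (((⅐)*(⅒)*(-21 + 10*(-4 - 10)))*(-7))*(-6) = (((⅐)*(⅒)*(-21 + 10*(-14)))*(-7))*(-6) = (((⅐)*(⅒)*(-21 - 140))*(-7))*(-6) = (((⅐)*(⅒)*(-161))*(-7))*(-6) = -23/10*(-7)*(-6) = (161/10)*(-6) = -483/5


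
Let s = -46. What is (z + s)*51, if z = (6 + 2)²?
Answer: 918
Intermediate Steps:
z = 64 (z = 8² = 64)
(z + s)*51 = (64 - 46)*51 = 18*51 = 918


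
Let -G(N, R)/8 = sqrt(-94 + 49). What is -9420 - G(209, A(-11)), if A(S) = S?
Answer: -9420 + 24*I*sqrt(5) ≈ -9420.0 + 53.666*I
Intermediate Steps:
G(N, R) = -24*I*sqrt(5) (G(N, R) = -8*sqrt(-94 + 49) = -24*I*sqrt(5))
-9420 - G(209, A(-11)) = -9420 - (-24)*I*sqrt(5) = -9420 + 24*I*sqrt(5)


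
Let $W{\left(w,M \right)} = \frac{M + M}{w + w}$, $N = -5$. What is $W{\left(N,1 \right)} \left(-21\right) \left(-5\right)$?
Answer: $-21$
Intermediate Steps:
$W{\left(w,M \right)} = \frac{M}{w}$ ($W{\left(w,M \right)} = \frac{2 M}{2 w} = 2 M \frac{1}{2 w} = \frac{M}{w}$)
$W{\left(N,1 \right)} \left(-21\right) \left(-5\right) = 1 \frac{1}{-5} \left(-21\right) \left(-5\right) = 1 \left(- \frac{1}{5}\right) \left(-21\right) \left(-5\right) = \left(- \frac{1}{5}\right) \left(-21\right) \left(-5\right) = \frac{21}{5} \left(-5\right) = -21$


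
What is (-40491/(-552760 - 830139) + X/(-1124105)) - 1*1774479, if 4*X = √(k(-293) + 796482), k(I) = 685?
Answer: -2453925194130/1382899 - √797167/4496420 ≈ -1.7745e+6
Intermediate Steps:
X = √797167/4 (X = √(685 + 796482)/4 = √797167/4 ≈ 223.21)
(-40491/(-552760 - 830139) + X/(-1124105)) - 1*1774479 = (-40491/(-552760 - 830139) + (√797167/4)/(-1124105)) - 1*1774479 = (-40491/(-1382899) + (√797167/4)*(-1/1124105)) - 1774479 = (-40491*(-1/1382899) - √797167/4496420) - 1774479 = (40491/1382899 - √797167/4496420) - 1774479 = -2453925194130/1382899 - √797167/4496420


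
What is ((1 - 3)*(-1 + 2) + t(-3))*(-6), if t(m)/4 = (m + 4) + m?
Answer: 60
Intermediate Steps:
t(m) = 16 + 8*m (t(m) = 4*((m + 4) + m) = 4*((4 + m) + m) = 4*(4 + 2*m) = 16 + 8*m)
((1 - 3)*(-1 + 2) + t(-3))*(-6) = ((1 - 3)*(-1 + 2) + (16 + 8*(-3)))*(-6) = (-2*1 + (16 - 24))*(-6) = (-2 - 8)*(-6) = -10*(-6) = 60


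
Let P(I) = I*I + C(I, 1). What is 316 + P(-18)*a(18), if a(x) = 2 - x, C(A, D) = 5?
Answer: -4948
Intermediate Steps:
P(I) = 5 + I**2 (P(I) = I*I + 5 = I**2 + 5 = 5 + I**2)
316 + P(-18)*a(18) = 316 + (5 + (-18)**2)*(2 - 1*18) = 316 + (5 + 324)*(2 - 18) = 316 + 329*(-16) = 316 - 5264 = -4948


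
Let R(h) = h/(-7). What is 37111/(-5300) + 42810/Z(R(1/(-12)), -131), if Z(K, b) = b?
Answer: -231754541/694300 ≈ -333.80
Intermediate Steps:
R(h) = -h/7 (R(h) = h*(-1/7) = -h/7)
37111/(-5300) + 42810/Z(R(1/(-12)), -131) = 37111/(-5300) + 42810/(-131) = 37111*(-1/5300) + 42810*(-1/131) = -37111/5300 - 42810/131 = -231754541/694300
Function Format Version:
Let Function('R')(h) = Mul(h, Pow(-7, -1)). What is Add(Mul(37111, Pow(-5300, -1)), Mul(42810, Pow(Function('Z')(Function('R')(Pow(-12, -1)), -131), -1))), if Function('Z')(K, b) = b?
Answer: Rational(-231754541, 694300) ≈ -333.80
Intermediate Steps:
Function('R')(h) = Mul(Rational(-1, 7), h) (Function('R')(h) = Mul(h, Rational(-1, 7)) = Mul(Rational(-1, 7), h))
Add(Mul(37111, Pow(-5300, -1)), Mul(42810, Pow(Function('Z')(Function('R')(Pow(-12, -1)), -131), -1))) = Add(Mul(37111, Pow(-5300, -1)), Mul(42810, Pow(-131, -1))) = Add(Mul(37111, Rational(-1, 5300)), Mul(42810, Rational(-1, 131))) = Add(Rational(-37111, 5300), Rational(-42810, 131)) = Rational(-231754541, 694300)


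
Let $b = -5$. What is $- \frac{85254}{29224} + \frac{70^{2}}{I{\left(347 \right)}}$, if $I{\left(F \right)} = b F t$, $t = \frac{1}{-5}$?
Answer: $\frac{4369787}{390028} \approx 11.204$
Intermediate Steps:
$t = - \frac{1}{5} \approx -0.2$
$I{\left(F \right)} = F$ ($I{\left(F \right)} = - 5 F \left(- \frac{1}{5}\right) = F$)
$- \frac{85254}{29224} + \frac{70^{2}}{I{\left(347 \right)}} = - \frac{85254}{29224} + \frac{70^{2}}{347} = \left(-85254\right) \frac{1}{29224} + 4900 \cdot \frac{1}{347} = - \frac{3279}{1124} + \frac{4900}{347} = \frac{4369787}{390028}$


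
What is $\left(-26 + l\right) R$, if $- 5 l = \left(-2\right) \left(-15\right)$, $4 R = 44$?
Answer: $-352$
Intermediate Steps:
$R = 11$ ($R = \frac{1}{4} \cdot 44 = 11$)
$l = -6$ ($l = - \frac{\left(-2\right) \left(-15\right)}{5} = \left(- \frac{1}{5}\right) 30 = -6$)
$\left(-26 + l\right) R = \left(-26 - 6\right) 11 = \left(-32\right) 11 = -352$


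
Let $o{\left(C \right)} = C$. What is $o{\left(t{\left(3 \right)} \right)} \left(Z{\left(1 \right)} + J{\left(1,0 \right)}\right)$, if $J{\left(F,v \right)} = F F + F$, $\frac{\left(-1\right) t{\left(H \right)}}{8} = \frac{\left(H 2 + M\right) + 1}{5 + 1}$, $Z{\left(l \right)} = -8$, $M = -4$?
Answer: $24$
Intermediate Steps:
$t{\left(H \right)} = 4 - \frac{8 H}{3}$ ($t{\left(H \right)} = - 8 \frac{\left(H 2 - 4\right) + 1}{5 + 1} = - 8 \frac{\left(2 H - 4\right) + 1}{6} = - 8 \left(\left(-4 + 2 H\right) + 1\right) \frac{1}{6} = - 8 \left(-3 + 2 H\right) \frac{1}{6} = - 8 \left(- \frac{1}{2} + \frac{H}{3}\right) = 4 - \frac{8 H}{3}$)
$J{\left(F,v \right)} = F + F^{2}$ ($J{\left(F,v \right)} = F^{2} + F = F + F^{2}$)
$o{\left(t{\left(3 \right)} \right)} \left(Z{\left(1 \right)} + J{\left(1,0 \right)}\right) = \left(4 - 8\right) \left(-8 + 1 \left(1 + 1\right)\right) = \left(4 - 8\right) \left(-8 + 1 \cdot 2\right) = - 4 \left(-8 + 2\right) = \left(-4\right) \left(-6\right) = 24$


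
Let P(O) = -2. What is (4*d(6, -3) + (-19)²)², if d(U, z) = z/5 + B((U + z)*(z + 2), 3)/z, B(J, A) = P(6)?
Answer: 29365561/225 ≈ 1.3051e+5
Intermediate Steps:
B(J, A) = -2
d(U, z) = -2/z + z/5 (d(U, z) = z/5 - 2/z = -2/z + z/5)
(4*d(6, -3) + (-19)²)² = (4*(-2/(-3) + (⅕)*(-3)) + (-19)²)² = (4*(-2*(-⅓) - ⅗) + 361)² = (4*(⅔ - ⅗) + 361)² = (4*(1/15) + 361)² = (4/15 + 361)² = (5419/15)² = 29365561/225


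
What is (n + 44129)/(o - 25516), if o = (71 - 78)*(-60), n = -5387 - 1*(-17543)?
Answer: -56285/25096 ≈ -2.2428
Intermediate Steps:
n = 12156 (n = -5387 + 17543 = 12156)
o = 420 (o = -7*(-60) = 420)
(n + 44129)/(o - 25516) = (12156 + 44129)/(420 - 25516) = 56285/(-25096) = 56285*(-1/25096) = -56285/25096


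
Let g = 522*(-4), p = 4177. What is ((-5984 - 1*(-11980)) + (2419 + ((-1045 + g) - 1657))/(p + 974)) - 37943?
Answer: -164561368/5151 ≈ -31947.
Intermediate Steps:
g = -2088
((-5984 - 1*(-11980)) + (2419 + ((-1045 + g) - 1657))/(p + 974)) - 37943 = ((-5984 - 1*(-11980)) + (2419 + ((-1045 - 2088) - 1657))/(4177 + 974)) - 37943 = ((-5984 + 11980) + (2419 + (-3133 - 1657))/5151) - 37943 = (5996 + (2419 - 4790)*(1/5151)) - 37943 = (5996 - 2371*1/5151) - 37943 = (5996 - 2371/5151) - 37943 = 30883025/5151 - 37943 = -164561368/5151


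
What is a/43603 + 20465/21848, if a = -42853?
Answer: -43916949/952638344 ≈ -0.046100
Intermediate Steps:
a/43603 + 20465/21848 = -42853/43603 + 20465/21848 = -43916949/952638344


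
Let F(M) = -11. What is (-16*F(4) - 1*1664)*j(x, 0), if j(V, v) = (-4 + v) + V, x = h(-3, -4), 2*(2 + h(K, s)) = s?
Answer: 11904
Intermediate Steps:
h(K, s) = -2 + s/2
x = -4 (x = -2 + (1/2)*(-4) = -2 - 2 = -4)
j(V, v) = -4 + V + v
(-16*F(4) - 1*1664)*j(x, 0) = (-16*(-11) - 1*1664)*(-4 - 4 + 0) = (176 - 1664)*(-8) = -1488*(-8) = 11904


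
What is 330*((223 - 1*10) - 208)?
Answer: 1650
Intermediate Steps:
330*((223 - 1*10) - 208) = 330*((223 - 10) - 208) = 330*(213 - 208) = 330*5 = 1650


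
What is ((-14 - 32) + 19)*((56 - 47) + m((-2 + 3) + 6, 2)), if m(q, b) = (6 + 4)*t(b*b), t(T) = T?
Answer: -1323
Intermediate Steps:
m(q, b) = 10*b² (m(q, b) = (6 + 4)*(b*b) = 10*b²)
((-14 - 32) + 19)*((56 - 47) + m((-2 + 3) + 6, 2)) = ((-14 - 32) + 19)*((56 - 47) + 10*2²) = (-46 + 19)*(9 + 10*4) = -27*(9 + 40) = -27*49 = -1323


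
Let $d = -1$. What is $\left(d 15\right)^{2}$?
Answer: $225$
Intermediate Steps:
$\left(d 15\right)^{2} = \left(\left(-1\right) 15\right)^{2} = \left(-15\right)^{2} = 225$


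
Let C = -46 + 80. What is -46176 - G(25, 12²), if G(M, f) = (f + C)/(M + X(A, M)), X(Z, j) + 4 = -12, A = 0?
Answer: -415762/9 ≈ -46196.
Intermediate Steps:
X(Z, j) = -16 (X(Z, j) = -4 - 12 = -16)
C = 34
G(M, f) = (34 + f)/(-16 + M) (G(M, f) = (f + 34)/(M - 16) = (34 + f)/(-16 + M))
-46176 - G(25, 12²) = -46176 - (34 + 12²)/(-16 + 25) = -46176 - (34 + 144)/9 = -46176 - 178/9 = -415762/9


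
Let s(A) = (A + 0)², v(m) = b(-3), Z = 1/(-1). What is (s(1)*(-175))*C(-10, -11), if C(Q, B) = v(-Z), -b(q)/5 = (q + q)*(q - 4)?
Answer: 36750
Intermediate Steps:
Z = -1
b(q) = -10*q*(-4 + q) (b(q) = -5*(q + q)*(q - 4) = -5*2*q*(-4 + q) = -10*q*(-4 + q))
v(m) = -210 (v(m) = 10*(-3)*(4 - 1*(-3)) = 10*(-3)*(4 + 3) = 10*(-3)*7 = -210)
C(Q, B) = -210
s(A) = A²
(s(1)*(-175))*C(-10, -11) = (1²*(-175))*(-210) = (1*(-175))*(-210) = -175*(-210) = 36750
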